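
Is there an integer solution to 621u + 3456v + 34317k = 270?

gcd(3456, 621) = 27  (3456 = 5×621 + 351, 621 = 1×351 + 270, 351 = 1×270 + 81, 270 = 3×81 + 27, 81 = 3×27).
gcd(27, 34317) = 27.
27 divides 270, so integer solutions exist.

yes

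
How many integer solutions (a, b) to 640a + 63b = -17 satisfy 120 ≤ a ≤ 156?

0

gcd(640, 63) = 1  (640 = 10×63 + 10, 63 = 6×10 + 3, 10 = 3×3 + 1, 3 = 3×1).
Back-substituting, 640×(19) + 63×(-193) = 1.
Scale by -17: particular solution (-323, 3281); reduce a mod 63: (55, -559).
General solution: a = 55 + 63t, b = -559 - 640t for integer t.
120 ≤ 55 + 63t ≤ 156 gives t ∈ [2, 1], which is 0 values.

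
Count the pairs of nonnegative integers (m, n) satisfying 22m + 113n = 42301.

17

gcd(113, 22) = 1  (113 = 5*22 + 3, 22 = 7*3 + 1, 3 = 3*1).
Back-substituting, 22*(36) + 113*(-7) = 1.
Scale by 42301: one solution is (1522836, -296107). Reduce m mod 113: (48, 365).
General: m = 48 + 113t, n = 365 - 22t.
m ≥ 0 ⇒ t ≥ 0; n ≥ 0 ⇒ t ≤ 16. So t ∈ [0, 16]: 17 solutions.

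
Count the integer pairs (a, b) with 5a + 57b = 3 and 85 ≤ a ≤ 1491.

24

gcd(57, 5) = 1  (57 = 11·5 + 2, 5 = 2·2 + 1, 2 = 2·1).
Back-substituting, 5·(23) + 57·(-2) = 1.
Scale by 3: particular solution (69, -6); reduce a mod 57: (12, -1).
General solution: a = 12 + 57t, b = -1 - 5t for integer t.
85 ≤ 12 + 57t ≤ 1491 gives t ∈ [2, 25], which is 24 values.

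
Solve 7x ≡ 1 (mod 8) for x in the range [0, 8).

gcd(8, 7):
  8 = 1×7 + 1
  7 = 7×1
so gcd(8, 7) = 1.
Back-substitute for Bézout coefficients:
  1 = 8 - 1×7
  ... = 7×(-1) + 8×(1)
So 7×-1 ≡ 1 (mod 8), and -1 mod 8 = 7.

7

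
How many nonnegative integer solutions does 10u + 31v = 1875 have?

gcd(31, 10) = 1.
By Bézout, 10*(-3) + 31*(1) = 1.
One solution: (17, 55).
General: u = 17 + 31t, v = 55 - 10t.
u ≥ 0 ⇒ t ≥ 0; v ≥ 0 ⇒ t ≤ 5. So t ∈ [0, 5]: 6 solutions.

6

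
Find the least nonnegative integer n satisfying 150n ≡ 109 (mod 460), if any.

gcd(460, 150):
  460 = 3*150 + 10
  150 = 15*10
so gcd(460, 150) = 10.
10 does not divide 109, so the congruence has no solution.

no solution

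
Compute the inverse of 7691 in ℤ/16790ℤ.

15681

gcd(16790, 7691) = 1.
By Bézout, 7691*(-1109) + 16790*(508) = 1.
So 7691*-1109 ≡ 1 (mod 16790), and -1109 mod 16790 = 15681.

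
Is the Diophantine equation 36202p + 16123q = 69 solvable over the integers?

yes

gcd(36202, 16123) = 23.
23 divides 69, so integer solutions exist.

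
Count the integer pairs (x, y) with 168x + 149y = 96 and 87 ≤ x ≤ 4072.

27

gcd(168, 149):
  168 = 1·149 + 19
  149 = 7·19 + 16
  19 = 1·16 + 3
  16 = 5·3 + 1
  3 = 3·1
so gcd(168, 149) = 1.
Back-substitute for Bézout coefficients:
  1 = 16 - 5·3
  ... = 168·(-47) + 149·(53)
Scale by 96: particular solution (-4512, 5088); reduce x mod 149: (107, -120).
General solution: x = 107 + 149t, y = -120 - 168t for integer t.
87 ≤ 107 + 149t ≤ 4072 gives t ∈ [0, 26], which is 27 values.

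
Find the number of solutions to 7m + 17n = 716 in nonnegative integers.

6

gcd(17, 7):
  17 = 2*7 + 3
  7 = 2*3 + 1
  3 = 3*1
so gcd(17, 7) = 1.
Back-substitute for Bézout coefficients:
  1 = 7 - 2*3
  ... = 7*(5) + 17*(-2)
Scale by 716: one solution is (3580, -1432). Reduce m mod 17: (10, 38).
General: m = 10 + 17t, n = 38 - 7t.
m ≥ 0 ⇒ t ≥ 0; n ≥ 0 ⇒ t ≤ 5. So t ∈ [0, 5]: 6 solutions.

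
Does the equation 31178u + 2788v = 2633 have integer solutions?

gcd(31178, 2788) = 34  (31178 = 11×2788 + 510, 2788 = 5×510 + 238, 510 = 2×238 + 34, 238 = 7×34).
34 does not divide 2633 (remainder 15), so no integer solutions.

no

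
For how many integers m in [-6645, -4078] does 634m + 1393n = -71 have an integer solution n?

gcd(1393, 634):
  1393 = 2·634 + 125
  634 = 5·125 + 9
  125 = 13·9 + 8
  9 = 1·8 + 1
  8 = 8·1
so gcd(1393, 634) = 1.
Back-substitute for Bézout coefficients:
  1 = 9 - 1·8
  ... = 634·(156) + 1393·(-71)
Scale by -71: particular solution (-11076, 5041); reduce m mod 1393: (68, -31).
General solution: m = 68 + 1393t, n = -31 - 634t for integer t.
-6645 ≤ 68 + 1393t ≤ -4078 gives t ∈ [-4, -3], which is 2 values.

2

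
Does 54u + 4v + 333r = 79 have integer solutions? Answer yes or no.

gcd(54, 4):
  54 = 13*4 + 2
  4 = 2*2
so gcd(54, 4) = 2.
gcd(2, 333) = 1.
1 divides 79, so integer solutions exist.

yes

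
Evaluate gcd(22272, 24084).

12

gcd(24084, 22272) = 12  (24084 = 1·22272 + 1812, 22272 = 12·1812 + 528, 1812 = 3·528 + 228, 528 = 2·228 + 72, 228 = 3·72 + 12, 72 = 6·12).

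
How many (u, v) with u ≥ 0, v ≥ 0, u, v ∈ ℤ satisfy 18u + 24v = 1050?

gcd(24, 18) = 6.
By Bézout, 18·(-1) + 24·(1) = 6.
One solution: (1, 43).
General: u = 1 + 4t, v = 43 - 3t.
u ≥ 0 ⇒ t ≥ 0; v ≥ 0 ⇒ t ≤ 14. So t ∈ [0, 14]: 15 solutions.

15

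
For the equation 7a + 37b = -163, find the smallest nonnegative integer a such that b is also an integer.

19

gcd(37, 7):
  37 = 5·7 + 2
  7 = 3·2 + 1
  2 = 2·1
so gcd(37, 7) = 1.
1 divides -163, so solutions exist.
Back-substitute for Bézout coefficients:
  1 = 7 - 3·2
  ... = 7·(16) + 37·(-3)
Scale by -163/1 = -163: (a₀, b₀) = (-2608, 489).
General solution: a = -2608 + 37t, b = 489 - 7t for integer t.
a ≥ 0: smallest is -2608 mod 37 = 19 (at t = 71), with b = -8.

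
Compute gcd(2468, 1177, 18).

1

gcd(2468, 1177) = 1  (2468 = 2×1177 + 114, 1177 = 10×114 + 37, 114 = 3×37 + 3, 37 = 12×3 + 1, 3 = 3×1).
gcd(1, 18) = 1.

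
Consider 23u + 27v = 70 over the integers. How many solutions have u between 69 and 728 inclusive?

gcd(27, 23):
  27 = 1·23 + 4
  23 = 5·4 + 3
  4 = 1·3 + 1
  3 = 3·1
so gcd(27, 23) = 1.
Back-substitute for Bézout coefficients:
  1 = 4 - 1·3
  ... = 23·(-7) + 27·(6)
Scale by 70: particular solution (-490, 420); reduce u mod 27: (23, -17).
General solution: u = 23 + 27t, v = -17 - 23t for integer t.
69 ≤ 23 + 27t ≤ 728 gives t ∈ [2, 26], which is 25 values.

25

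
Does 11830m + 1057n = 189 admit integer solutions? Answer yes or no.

yes

gcd(11830, 1057) = 7.
7 divides 189, so integer solutions exist.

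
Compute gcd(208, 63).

gcd(208, 63):
  208 = 3·63 + 19
  63 = 3·19 + 6
  19 = 3·6 + 1
  6 = 6·1
so gcd(208, 63) = 1.

1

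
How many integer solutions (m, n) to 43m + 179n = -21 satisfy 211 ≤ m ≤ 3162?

gcd(179, 43) = 1.
By Bézout, 43*(25) + 179*(-6) = 1.
Particular solution: (12, -3).
General solution: m = 12 + 179t, n = -3 - 43t for integer t.
211 ≤ 12 + 179t ≤ 3162 gives t ∈ [2, 17], which is 16 values.

16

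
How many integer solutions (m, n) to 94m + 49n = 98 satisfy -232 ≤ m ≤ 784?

gcd(94, 49) = 1  (94 = 1×49 + 45, 49 = 1×45 + 4, 45 = 11×4 + 1, 4 = 4×1).
Back-substituting, 94×(12) + 49×(-23) = 1.
Scale by 98: particular solution (1176, -2254); reduce m mod 49: (0, 2).
General solution: m = 0 + 49t, n = 2 - 94t for integer t.
-232 ≤ 0 + 49t ≤ 784 gives t ∈ [-4, 16], which is 21 values.

21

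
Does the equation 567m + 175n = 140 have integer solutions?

gcd(567, 175) = 7  (567 = 3·175 + 42, 175 = 4·42 + 7, 42 = 6·7).
7 divides 140, so integer solutions exist.

yes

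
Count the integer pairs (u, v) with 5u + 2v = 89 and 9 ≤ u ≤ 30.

gcd(5, 2):
  5 = 2*2 + 1
  2 = 2*1
so gcd(5, 2) = 1.
Back-substitute for Bézout coefficients:
  1 = 5 - 2*2
  ... = 5*(1) + 2*(-2)
Scale by 89: particular solution (89, -178); reduce u mod 2: (1, 42).
General solution: u = 1 + 2t, v = 42 - 5t for integer t.
9 ≤ 1 + 2t ≤ 30 gives t ∈ [4, 14], which is 11 values.

11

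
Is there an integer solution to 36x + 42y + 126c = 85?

gcd(42, 36) = 6  (42 = 1×36 + 6, 36 = 6×6).
gcd(6, 126) = 6.
6 does not divide 85 (remainder 1), so no integer solutions.

no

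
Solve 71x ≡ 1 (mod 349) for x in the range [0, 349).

59

gcd(349, 71) = 1.
By Bézout, 71×(59) + 349×(-12) = 1.
So 71×59 ≡ 1 (mod 349), and 59 mod 349 = 59.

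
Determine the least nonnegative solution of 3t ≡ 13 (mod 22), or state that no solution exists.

gcd(22, 3):
  22 = 7*3 + 1
  3 = 3*1
so gcd(22, 3) = 1.
1 divides 13, so solutions exist.
Back-substitute for Bézout coefficients:
  1 = 22 - 7*3
  ... = 3*(-7) + 22*(1)
So 3*(-7) ≡ 1 (mod 22); multiply by 13: t ≡ -91 (mod 22).
Smallest nonnegative: t = -91 mod 22 = 19.

19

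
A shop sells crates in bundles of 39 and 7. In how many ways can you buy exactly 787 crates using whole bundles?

Need nonnegative integers with 39j + 7k = 787.
gcd(39, 7) = 1, and 39·(2) + 7·(-11) = 1.
So (j₀, k₀) = (1574, -8657); general j = 1574 + 7t, k = -8657 - 39t.
j ≥ 0 ⇒ t ≥ -224; k ≥ 0 ⇒ t ≤ -222. That's 3 values of t.

3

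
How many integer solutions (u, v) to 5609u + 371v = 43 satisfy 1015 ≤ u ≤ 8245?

20

gcd(5609, 371) = 1  (5609 = 15×371 + 44, 371 = 8×44 + 19, 44 = 2×19 + 6, 19 = 3×6 + 1, 6 = 6×1).
Back-substituting, 5609×(-59) + 371×(892) = 1.
Scale by 43: particular solution (-2537, 38356); reduce u mod 371: (60, -907).
General solution: u = 60 + 371t, v = -907 - 5609t for integer t.
1015 ≤ 60 + 371t ≤ 8245 gives t ∈ [3, 22], which is 20 values.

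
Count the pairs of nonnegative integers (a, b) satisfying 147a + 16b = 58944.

26

gcd(147, 16) = 1  (147 = 9×16 + 3, 16 = 5×3 + 1, 3 = 3×1).
Back-substituting, 147×(-5) + 16×(46) = 1.
Scale by 58944: one solution is (-294720, 2711424). Reduce a mod 16: (0, 3684).
General: a = 0 + 16t, b = 3684 - 147t.
a ≥ 0 ⇒ t ≥ 0; b ≥ 0 ⇒ t ≤ 25. So t ∈ [0, 25]: 26 solutions.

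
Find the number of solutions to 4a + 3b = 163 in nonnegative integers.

gcd(4, 3):
  4 = 1×3 + 1
  3 = 3×1
so gcd(4, 3) = 1.
Back-substitute for Bézout coefficients:
  1 = 4 - 1×3
  ... = 4×(1) + 3×(-1)
Scale by 163: one solution is (163, -163). Reduce a mod 3: (1, 53).
General: a = 1 + 3t, b = 53 - 4t.
a ≥ 0 ⇒ t ≥ 0; b ≥ 0 ⇒ t ≤ 13. So t ∈ [0, 13]: 14 solutions.

14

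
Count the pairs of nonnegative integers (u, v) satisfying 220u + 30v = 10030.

15

gcd(220, 30):
  220 = 7*30 + 10
  30 = 3*10
so gcd(220, 30) = 10.
Back-substitute for Bézout coefficients:
  10 = 220 - 7*30
  ... = 220*(1) + 30*(-7)
Scale by 1003: one solution is (1003, -7021). Reduce u mod 3: (1, 327).
General: u = 1 + 3t, v = 327 - 22t.
u ≥ 0 ⇒ t ≥ 0; v ≥ 0 ⇒ t ≤ 14. So t ∈ [0, 14]: 15 solutions.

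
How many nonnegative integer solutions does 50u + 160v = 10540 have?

13

gcd(160, 50) = 10.
By Bézout, 50*(-3) + 160*(1) = 10.
One solution: (6, 64).
General: u = 6 + 16t, v = 64 - 5t.
u ≥ 0 ⇒ t ≥ 0; v ≥ 0 ⇒ t ≤ 12. So t ∈ [0, 12]: 13 solutions.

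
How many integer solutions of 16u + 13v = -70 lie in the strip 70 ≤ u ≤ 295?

18

gcd(16, 13) = 1  (16 = 1*13 + 3, 13 = 4*3 + 1, 3 = 3*1).
Back-substituting, 16*(-4) + 13*(5) = 1.
Scale by -70: particular solution (280, -350); reduce u mod 13: (7, -14).
General solution: u = 7 + 13t, v = -14 - 16t for integer t.
70 ≤ 7 + 13t ≤ 295 gives t ∈ [5, 22], which is 18 values.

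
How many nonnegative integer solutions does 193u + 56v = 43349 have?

gcd(193, 56) = 1  (193 = 3*56 + 25, 56 = 2*25 + 6, 25 = 4*6 + 1, 6 = 6*1).
Back-substituting, 193*(9) + 56*(-31) = 1.
Scale by 43349: one solution is (390141, -1343819). Reduce u mod 56: (45, 619).
General: u = 45 + 56t, v = 619 - 193t.
u ≥ 0 ⇒ t ≥ 0; v ≥ 0 ⇒ t ≤ 3. So t ∈ [0, 3]: 4 solutions.

4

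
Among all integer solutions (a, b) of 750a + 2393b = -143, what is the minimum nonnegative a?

3

gcd(2393, 750) = 1.
1 divides -143, so solutions exist.
By Bézout, 750·(-820) + 2393·(257) = 1.
Scale by -143/1 = -143: (a₀, b₀) = (117260, -36751).
General solution: a = 117260 + 2393t, b = -36751 - 750t for integer t.
a ≥ 0: smallest is 117260 mod 2393 = 3 (at t = -49), with b = -1.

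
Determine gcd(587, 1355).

gcd(1355, 587):
  1355 = 2·587 + 181
  587 = 3·181 + 44
  181 = 4·44 + 5
  44 = 8·5 + 4
  5 = 1·4 + 1
  4 = 4·1
so gcd(1355, 587) = 1.

1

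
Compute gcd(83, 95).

gcd(95, 83):
  95 = 1*83 + 12
  83 = 6*12 + 11
  12 = 1*11 + 1
  11 = 11*1
so gcd(95, 83) = 1.

1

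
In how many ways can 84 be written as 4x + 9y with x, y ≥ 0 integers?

gcd(9, 4):
  9 = 2*4 + 1
  4 = 4*1
so gcd(9, 4) = 1.
Back-substitute for Bézout coefficients:
  1 = 9 - 2*4
  ... = 4*(-2) + 9*(1)
Scale by 84: one solution is (-168, 84). Reduce x mod 9: (3, 8).
General: x = 3 + 9t, y = 8 - 4t.
x ≥ 0 ⇒ t ≥ 0; y ≥ 0 ⇒ t ≤ 2. So t ∈ [0, 2]: 3 solutions.

3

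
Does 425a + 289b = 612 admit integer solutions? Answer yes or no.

yes

gcd(425, 289):
  425 = 1×289 + 136
  289 = 2×136 + 17
  136 = 8×17
so gcd(425, 289) = 17.
17 divides 612, so integer solutions exist.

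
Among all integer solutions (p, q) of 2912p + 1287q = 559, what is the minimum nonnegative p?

gcd(2912, 1287) = 13  (2912 = 2*1287 + 338, 1287 = 3*338 + 273, 338 = 1*273 + 65, 273 = 4*65 + 13, 65 = 5*13).
13 divides 559, so solutions exist.
Back-substituting, 2912*(-19) + 1287*(43) = 13.
Scale by 559/13 = 43: (p₀, q₀) = (-817, 1849).
General solution: p = -817 + 99t, q = 1849 - 224t for integer t.
p ≥ 0: smallest is -817 mod 99 = 74 (at t = 9), with q = -167.

74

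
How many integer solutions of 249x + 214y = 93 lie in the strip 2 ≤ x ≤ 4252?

20

gcd(249, 214):
  249 = 1·214 + 35
  214 = 6·35 + 4
  35 = 8·4 + 3
  4 = 1·3 + 1
  3 = 3·1
so gcd(249, 214) = 1.
Back-substitute for Bézout coefficients:
  1 = 4 - 1·3
  ... = 249·(-55) + 214·(64)
Scale by 93: particular solution (-5115, 5952); reduce x mod 214: (21, -24).
General solution: x = 21 + 214t, y = -24 - 249t for integer t.
2 ≤ 21 + 214t ≤ 4252 gives t ∈ [0, 19], which is 20 values.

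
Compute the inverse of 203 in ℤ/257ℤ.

138

gcd(257, 203) = 1.
By Bézout, 203·(-119) + 257·(94) = 1.
So 203·-119 ≡ 1 (mod 257), and -119 mod 257 = 138.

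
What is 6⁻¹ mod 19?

gcd(19, 6):
  19 = 3*6 + 1
  6 = 6*1
so gcd(19, 6) = 1.
Back-substitute for Bézout coefficients:
  1 = 19 - 3*6
  ... = 6*(-3) + 19*(1)
So 6*-3 ≡ 1 (mod 19), and -3 mod 19 = 16.

16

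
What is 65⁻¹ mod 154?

109

gcd(154, 65) = 1  (154 = 2·65 + 24, 65 = 2·24 + 17, 24 = 1·17 + 7, 17 = 2·7 + 3, 7 = 2·3 + 1, 3 = 3·1).
Back-substituting, 65·(-45) + 154·(19) = 1.
So 65·-45 ≡ 1 (mod 154), and -45 mod 154 = 109.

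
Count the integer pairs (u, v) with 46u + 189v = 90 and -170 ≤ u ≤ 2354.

gcd(189, 46):
  189 = 4·46 + 5
  46 = 9·5 + 1
  5 = 5·1
so gcd(189, 46) = 1.
Back-substitute for Bézout coefficients:
  1 = 46 - 9·5
  ... = 46·(37) + 189·(-9)
Scale by 90: particular solution (3330, -810); reduce u mod 189: (117, -28).
General solution: u = 117 + 189t, v = -28 - 46t for integer t.
-170 ≤ 117 + 189t ≤ 2354 gives t ∈ [-1, 11], which is 13 values.

13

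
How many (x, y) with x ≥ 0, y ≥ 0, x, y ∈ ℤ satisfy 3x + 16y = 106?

gcd(16, 3):
  16 = 5×3 + 1
  3 = 3×1
so gcd(16, 3) = 1.
Back-substitute for Bézout coefficients:
  1 = 16 - 5×3
  ... = 3×(-5) + 16×(1)
Scale by 106: one solution is (-530, 106). Reduce x mod 16: (14, 4).
General: x = 14 + 16t, y = 4 - 3t.
x ≥ 0 ⇒ t ≥ 0; y ≥ 0 ⇒ t ≤ 1. So t ∈ [0, 1]: 2 solutions.

2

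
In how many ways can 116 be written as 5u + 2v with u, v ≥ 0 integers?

gcd(5, 2) = 1  (5 = 2×2 + 1, 2 = 2×1).
Back-substituting, 5×(1) + 2×(-2) = 1.
Scale by 116: one solution is (116, -232). Reduce u mod 2: (0, 58).
General: u = 0 + 2t, v = 58 - 5t.
u ≥ 0 ⇒ t ≥ 0; v ≥ 0 ⇒ t ≤ 11. So t ∈ [0, 11]: 12 solutions.

12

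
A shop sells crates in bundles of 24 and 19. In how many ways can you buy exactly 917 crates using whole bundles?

2

Need nonnegative integers with 24j + 19k = 917.
gcd(24, 19) = 1, and 24·(4) + 19·(-5) = 1.
So (j₀, k₀) = (3668, -4585); general j = 3668 + 19t, k = -4585 - 24t.
j ≥ 0 ⇒ t ≥ -193; k ≥ 0 ⇒ t ≤ -192. That's 2 values of t.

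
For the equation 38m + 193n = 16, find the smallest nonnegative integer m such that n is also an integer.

gcd(193, 38):
  193 = 5·38 + 3
  38 = 12·3 + 2
  3 = 1·2 + 1
  2 = 2·1
so gcd(193, 38) = 1.
1 divides 16, so solutions exist.
Back-substitute for Bézout coefficients:
  1 = 3 - 1·2
  ... = 38·(-66) + 193·(13)
Scale by 16/1 = 16: (m₀, n₀) = (-1056, 208).
General solution: m = -1056 + 193t, n = 208 - 38t for integer t.
m ≥ 0: smallest is -1056 mod 193 = 102 (at t = 6), with n = -20.

102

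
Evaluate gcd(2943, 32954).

gcd(32954, 2943):
  32954 = 11*2943 + 581
  2943 = 5*581 + 38
  581 = 15*38 + 11
  38 = 3*11 + 5
  11 = 2*5 + 1
  5 = 5*1
so gcd(32954, 2943) = 1.

1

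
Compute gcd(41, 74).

gcd(74, 41) = 1  (74 = 1*41 + 33, 41 = 1*33 + 8, 33 = 4*8 + 1, 8 = 8*1).

1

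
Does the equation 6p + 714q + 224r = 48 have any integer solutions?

gcd(714, 6) = 6  (714 = 119·6).
gcd(6, 224) = 2.
2 divides 48, so integer solutions exist.

yes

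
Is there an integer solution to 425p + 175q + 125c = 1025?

yes

gcd(425, 175) = 25  (425 = 2×175 + 75, 175 = 2×75 + 25, 75 = 3×25).
gcd(25, 125) = 25.
25 divides 1025, so integer solutions exist.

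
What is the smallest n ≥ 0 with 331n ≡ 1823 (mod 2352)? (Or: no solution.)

gcd(2352, 331) = 1.
1 divides 1823, so solutions exist.
By Bézout, 331*(739) + 2352*(-104) = 1.
So 331*(739) ≡ 1 (mod 2352); multiply by 1823: n ≡ 1347197 (mod 2352).
Smallest nonnegative: n = 1347197 mod 2352 = 1853.

1853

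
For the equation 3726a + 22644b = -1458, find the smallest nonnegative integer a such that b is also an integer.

gcd(22644, 3726):
  22644 = 6*3726 + 288
  3726 = 12*288 + 270
  288 = 1*270 + 18
  270 = 15*18
so gcd(22644, 3726) = 18.
18 divides -1458, so solutions exist.
Back-substitute for Bézout coefficients:
  18 = 288 - 1*270
  ... = 3726*(-79) + 22644*(13)
Scale by -1458/18 = -81: (a₀, b₀) = (6399, -1053).
General solution: a = 6399 + 1258t, b = -1053 - 207t for integer t.
a ≥ 0: smallest is 6399 mod 1258 = 109 (at t = -5), with b = -18.

109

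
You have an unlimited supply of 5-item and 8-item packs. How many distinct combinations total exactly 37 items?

Need nonnegative integers with 5j + 8k = 37.
gcd(5, 8) = 1, and 5·(-3) + 8·(2) = 1.
So (j₀, k₀) = (-111, 74); general j = -111 + 8t, k = 74 - 5t.
j ≥ 0 ⇒ t ≥ 14; k ≥ 0 ⇒ t ≤ 14. That's 1 value of t.

1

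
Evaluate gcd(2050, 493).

1

gcd(2050, 493):
  2050 = 4·493 + 78
  493 = 6·78 + 25
  78 = 3·25 + 3
  25 = 8·3 + 1
  3 = 3·1
so gcd(2050, 493) = 1.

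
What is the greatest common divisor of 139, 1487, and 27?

gcd(1487, 139) = 1.
gcd(1, 27) = 1.

1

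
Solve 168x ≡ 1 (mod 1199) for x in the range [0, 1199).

gcd(1199, 168) = 1  (1199 = 7*168 + 23, 168 = 7*23 + 7, 23 = 3*7 + 2, 7 = 3*2 + 1, 2 = 2*1).
Back-substituting, 168*(521) + 1199*(-73) = 1.
So 168*521 ≡ 1 (mod 1199), and 521 mod 1199 = 521.

521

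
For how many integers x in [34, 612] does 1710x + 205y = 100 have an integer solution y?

14

gcd(1710, 205):
  1710 = 8×205 + 70
  205 = 2×70 + 65
  70 = 1×65 + 5
  65 = 13×5
so gcd(1710, 205) = 5.
Back-substitute for Bézout coefficients:
  5 = 70 - 1×65
  ... = 1710×(3) + 205×(-25)
Scale by 20: particular solution (60, -500); reduce x mod 41: (19, -158).
General solution: x = 19 + 41t, y = -158 - 342t for integer t.
34 ≤ 19 + 41t ≤ 612 gives t ∈ [1, 14], which is 14 values.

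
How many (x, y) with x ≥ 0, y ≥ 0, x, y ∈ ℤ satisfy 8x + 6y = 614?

gcd(8, 6) = 2  (8 = 1×6 + 2, 6 = 3×2).
Back-substituting, 8×(1) + 6×(-1) = 2.
Scale by 307: one solution is (307, -307). Reduce x mod 3: (1, 101).
General: x = 1 + 3t, y = 101 - 4t.
x ≥ 0 ⇒ t ≥ 0; y ≥ 0 ⇒ t ≤ 25. So t ∈ [0, 25]: 26 solutions.

26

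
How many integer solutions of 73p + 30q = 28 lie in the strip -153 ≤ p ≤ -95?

gcd(73, 30) = 1  (73 = 2*30 + 13, 30 = 2*13 + 4, 13 = 3*4 + 1, 4 = 4*1).
Back-substituting, 73*(7) + 30*(-17) = 1.
Scale by 28: particular solution (196, -476); reduce p mod 30: (16, -38).
General solution: p = 16 + 30t, q = -38 - 73t for integer t.
-153 ≤ 16 + 30t ≤ -95 gives t ∈ [-5, -4], which is 2 values.

2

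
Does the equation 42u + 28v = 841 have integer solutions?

no

gcd(42, 28):
  42 = 1×28 + 14
  28 = 2×14
so gcd(42, 28) = 14.
14 does not divide 841 (remainder 1), so no integer solutions.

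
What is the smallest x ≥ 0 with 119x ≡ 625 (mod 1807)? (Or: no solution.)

gcd(1807, 119) = 1.
1 divides 625, so solutions exist.
By Bézout, 119×(410) + 1807×(-27) = 1.
So 119×(410) ≡ 1 (mod 1807); multiply by 625: x ≡ 256250 (mod 1807).
Smallest nonnegative: x = 256250 mod 1807 = 1463.

1463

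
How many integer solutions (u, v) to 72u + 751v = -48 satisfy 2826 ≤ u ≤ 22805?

gcd(751, 72) = 1  (751 = 10·72 + 31, 72 = 2·31 + 10, 31 = 3·10 + 1, 10 = 10·1).
Back-substituting, 72·(-73) + 751·(7) = 1.
Scale by -48: particular solution (3504, -336); reduce u mod 751: (500, -48).
General solution: u = 500 + 751t, v = -48 - 72t for integer t.
2826 ≤ 500 + 751t ≤ 22805 gives t ∈ [4, 29], which is 26 values.

26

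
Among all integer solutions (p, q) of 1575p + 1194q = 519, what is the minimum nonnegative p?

227

gcd(1575, 1194):
  1575 = 1·1194 + 381
  1194 = 3·381 + 51
  381 = 7·51 + 24
  51 = 2·24 + 3
  24 = 8·3
so gcd(1575, 1194) = 3.
3 divides 519, so solutions exist.
Back-substitute for Bézout coefficients:
  3 = 51 - 2·24
  ... = 1575·(-47) + 1194·(62)
Scale by 519/3 = 173: (p₀, q₀) = (-8131, 10726).
General solution: p = -8131 + 398t, q = 10726 - 525t for integer t.
p ≥ 0: smallest is -8131 mod 398 = 227 (at t = 21), with q = -299.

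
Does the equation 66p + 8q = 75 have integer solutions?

no

gcd(66, 8):
  66 = 8×8 + 2
  8 = 4×2
so gcd(66, 8) = 2.
2 does not divide 75 (remainder 1), so no integer solutions.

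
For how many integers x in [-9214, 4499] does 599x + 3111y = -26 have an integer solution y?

gcd(3111, 599) = 1  (3111 = 5·599 + 116, 599 = 5·116 + 19, 116 = 6·19 + 2, 19 = 9·2 + 1, 2 = 2·1).
Back-substituting, 599·(1475) + 3111·(-284) = 1.
Scale by -26: particular solution (-38350, 7384); reduce x mod 3111: (2093, -403).
General solution: x = 2093 + 3111t, y = -403 - 599t for integer t.
-9214 ≤ 2093 + 3111t ≤ 4499 gives t ∈ [-3, 0], which is 4 values.

4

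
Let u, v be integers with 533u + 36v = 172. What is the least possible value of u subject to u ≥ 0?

gcd(533, 36):
  533 = 14*36 + 29
  36 = 1*29 + 7
  29 = 4*7 + 1
  7 = 7*1
so gcd(533, 36) = 1.
1 divides 172, so solutions exist.
Back-substitute for Bézout coefficients:
  1 = 29 - 4*7
  ... = 533*(5) + 36*(-74)
Scale by 172/1 = 172: (u₀, v₀) = (860, -12728).
General solution: u = 860 + 36t, v = -12728 - 533t for integer t.
u ≥ 0: smallest is 860 mod 36 = 32 (at t = -23), with v = -469.

32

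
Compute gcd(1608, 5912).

gcd(5912, 1608) = 8  (5912 = 3·1608 + 1088, 1608 = 1·1088 + 520, 1088 = 2·520 + 48, 520 = 10·48 + 40, 48 = 1·40 + 8, 40 = 5·8).

8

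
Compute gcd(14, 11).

1

gcd(14, 11) = 1  (14 = 1×11 + 3, 11 = 3×3 + 2, 3 = 1×2 + 1, 2 = 2×1).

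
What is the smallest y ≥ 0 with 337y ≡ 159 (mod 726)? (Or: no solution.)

315

gcd(726, 337) = 1  (726 = 2·337 + 52, 337 = 6·52 + 25, 52 = 2·25 + 2, 25 = 12·2 + 1, 2 = 2·1).
1 divides 159, so solutions exist.
Back-substituting, 337·(349) + 726·(-162) = 1.
So 337·(349) ≡ 1 (mod 726); multiply by 159: y ≡ 55491 (mod 726).
Smallest nonnegative: y = 55491 mod 726 = 315.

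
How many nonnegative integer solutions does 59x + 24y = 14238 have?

gcd(59, 24) = 1  (59 = 2*24 + 11, 24 = 2*11 + 2, 11 = 5*2 + 1, 2 = 2*1).
Back-substituting, 59*(11) + 24*(-27) = 1.
Scale by 14238: one solution is (156618, -384426). Reduce x mod 24: (18, 549).
General: x = 18 + 24t, y = 549 - 59t.
x ≥ 0 ⇒ t ≥ 0; y ≥ 0 ⇒ t ≤ 9. So t ∈ [0, 9]: 10 solutions.

10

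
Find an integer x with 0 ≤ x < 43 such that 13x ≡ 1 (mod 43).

10

gcd(43, 13) = 1.
By Bézout, 13×(10) + 43×(-3) = 1.
So 13×10 ≡ 1 (mod 43), and 10 mod 43 = 10.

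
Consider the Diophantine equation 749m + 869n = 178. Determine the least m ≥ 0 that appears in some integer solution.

13

gcd(869, 749):
  869 = 1×749 + 120
  749 = 6×120 + 29
  120 = 4×29 + 4
  29 = 7×4 + 1
  4 = 4×1
so gcd(869, 749) = 1.
1 divides 178, so solutions exist.
Back-substitute for Bézout coefficients:
  1 = 29 - 7×4
  ... = 749×(210) + 869×(-181)
Scale by 178/1 = 178: (m₀, n₀) = (37380, -32218).
General solution: m = 37380 + 869t, n = -32218 - 749t for integer t.
m ≥ 0: smallest is 37380 mod 869 = 13 (at t = -43), with n = -11.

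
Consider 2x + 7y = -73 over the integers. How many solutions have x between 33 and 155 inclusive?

gcd(7, 2) = 1.
By Bézout, 2·(-3) + 7·(1) = 1.
Particular solution: (2, -11).
General solution: x = 2 + 7t, y = -11 - 2t for integer t.
33 ≤ 2 + 7t ≤ 155 gives t ∈ [5, 21], which is 17 values.

17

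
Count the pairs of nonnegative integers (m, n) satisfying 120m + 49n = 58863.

10

gcd(120, 49) = 1.
By Bézout, 120·(-20) + 49·(49) = 1.
One solution: (14, 1167).
General: m = 14 + 49t, n = 1167 - 120t.
m ≥ 0 ⇒ t ≥ 0; n ≥ 0 ⇒ t ≤ 9. So t ∈ [0, 9]: 10 solutions.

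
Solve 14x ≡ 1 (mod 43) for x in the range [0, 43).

40

gcd(43, 14):
  43 = 3·14 + 1
  14 = 14·1
so gcd(43, 14) = 1.
Back-substitute for Bézout coefficients:
  1 = 43 - 3·14
  ... = 14·(-3) + 43·(1)
So 14·-3 ≡ 1 (mod 43), and -3 mod 43 = 40.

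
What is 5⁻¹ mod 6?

5

gcd(6, 5) = 1.
By Bézout, 5×(-1) + 6×(1) = 1.
So 5×-1 ≡ 1 (mod 6), and -1 mod 6 = 5.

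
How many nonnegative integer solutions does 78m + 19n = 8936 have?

gcd(78, 19) = 1  (78 = 4×19 + 2, 19 = 9×2 + 1, 2 = 2×1).
Back-substituting, 78×(-9) + 19×(37) = 1.
Scale by 8936: one solution is (-80424, 330632). Reduce m mod 19: (3, 458).
General: m = 3 + 19t, n = 458 - 78t.
m ≥ 0 ⇒ t ≥ 0; n ≥ 0 ⇒ t ≤ 5. So t ∈ [0, 5]: 6 solutions.

6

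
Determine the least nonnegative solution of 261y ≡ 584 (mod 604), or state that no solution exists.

gcd(604, 261) = 1.
1 divides 584, so solutions exist.
By Bézout, 261·(81) + 604·(-35) = 1.
So 261·(81) ≡ 1 (mod 604); multiply by 584: y ≡ 47304 (mod 604).
Smallest nonnegative: y = 47304 mod 604 = 192.

192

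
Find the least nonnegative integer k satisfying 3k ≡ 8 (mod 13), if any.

gcd(13, 3) = 1  (13 = 4×3 + 1, 3 = 3×1).
1 divides 8, so solutions exist.
Back-substituting, 3×(-4) + 13×(1) = 1.
So 3×(-4) ≡ 1 (mod 13); multiply by 8: k ≡ -32 (mod 13).
Smallest nonnegative: k = -32 mod 13 = 7.

7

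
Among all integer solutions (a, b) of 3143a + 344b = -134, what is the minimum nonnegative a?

gcd(3143, 344):
  3143 = 9*344 + 47
  344 = 7*47 + 15
  47 = 3*15 + 2
  15 = 7*2 + 1
  2 = 2*1
so gcd(3143, 344) = 1.
1 divides -134, so solutions exist.
Back-substitute for Bézout coefficients:
  1 = 15 - 7*2
  ... = 3143*(-161) + 344*(1471)
Scale by -134/1 = -134: (a₀, b₀) = (21574, -197114).
General solution: a = 21574 + 344t, b = -197114 - 3143t for integer t.
a ≥ 0: smallest is 21574 mod 344 = 246 (at t = -62), with b = -2248.

246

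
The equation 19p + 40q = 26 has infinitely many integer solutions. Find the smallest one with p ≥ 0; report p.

14

gcd(40, 19) = 1.
1 divides 26, so solutions exist.
By Bézout, 19*(19) + 40*(-9) = 1.
Scale by 26/1 = 26: (p₀, q₀) = (494, -234).
General solution: p = 494 + 40t, q = -234 - 19t for integer t.
p ≥ 0: smallest is 494 mod 40 = 14 (at t = -12), with q = -6.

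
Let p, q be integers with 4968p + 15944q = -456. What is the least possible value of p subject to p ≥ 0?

gcd(15944, 4968) = 8  (15944 = 3×4968 + 1040, 4968 = 4×1040 + 808, 1040 = 1×808 + 232, 808 = 3×232 + 112, 232 = 2×112 + 8, 112 = 14×8).
8 divides -456, so solutions exist.
Back-substituting, 4968×(-138) + 15944×(43) = 8.
Scale by -456/8 = -57: (p₀, q₀) = (7866, -2451).
General solution: p = 7866 + 1993t, q = -2451 - 621t for integer t.
p ≥ 0: smallest is 7866 mod 1993 = 1887 (at t = -3), with q = -588.

1887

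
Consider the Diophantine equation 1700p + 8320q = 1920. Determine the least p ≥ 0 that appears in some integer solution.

192

gcd(8320, 1700) = 20  (8320 = 4·1700 + 1520, 1700 = 1·1520 + 180, 1520 = 8·180 + 80, 180 = 2·80 + 20, 80 = 4·20).
20 divides 1920, so solutions exist.
Back-substituting, 1700·(93) + 8320·(-19) = 20.
Scale by 1920/20 = 96: (p₀, q₀) = (8928, -1824).
General solution: p = 8928 + 416t, q = -1824 - 85t for integer t.
p ≥ 0: smallest is 8928 mod 416 = 192 (at t = -21), with q = -39.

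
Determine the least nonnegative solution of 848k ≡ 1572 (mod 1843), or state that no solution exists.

gcd(1843, 848):
  1843 = 2*848 + 147
  848 = 5*147 + 113
  147 = 1*113 + 34
  113 = 3*34 + 11
  34 = 3*11 + 1
  11 = 11*1
so gcd(1843, 848) = 1.
1 divides 1572, so solutions exist.
Back-substitute for Bézout coefficients:
  1 = 34 - 3*11
  ... = 848*(-163) + 1843*(75)
So 848*(-163) ≡ 1 (mod 1843); multiply by 1572: k ≡ -256236 (mod 1843).
Smallest nonnegative: k = -256236 mod 1843 = 1784.

1784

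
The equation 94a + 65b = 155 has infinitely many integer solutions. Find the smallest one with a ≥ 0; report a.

gcd(94, 65):
  94 = 1*65 + 29
  65 = 2*29 + 7
  29 = 4*7 + 1
  7 = 7*1
so gcd(94, 65) = 1.
1 divides 155, so solutions exist.
Back-substitute for Bézout coefficients:
  1 = 29 - 4*7
  ... = 94*(9) + 65*(-13)
Scale by 155/1 = 155: (a₀, b₀) = (1395, -2015).
General solution: a = 1395 + 65t, b = -2015 - 94t for integer t.
a ≥ 0: smallest is 1395 mod 65 = 30 (at t = -21), with b = -41.

30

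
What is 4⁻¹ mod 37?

28

gcd(37, 4) = 1  (37 = 9*4 + 1, 4 = 4*1).
Back-substituting, 4*(-9) + 37*(1) = 1.
So 4*-9 ≡ 1 (mod 37), and -9 mod 37 = 28.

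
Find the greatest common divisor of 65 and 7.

1

gcd(65, 7):
  65 = 9·7 + 2
  7 = 3·2 + 1
  2 = 2·1
so gcd(65, 7) = 1.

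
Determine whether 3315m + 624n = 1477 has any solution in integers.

no

gcd(3315, 624) = 39.
39 does not divide 1477 (remainder 34), so no integer solutions.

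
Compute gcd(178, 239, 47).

gcd(239, 178) = 1  (239 = 1·178 + 61, 178 = 2·61 + 56, 61 = 1·56 + 5, 56 = 11·5 + 1, 5 = 5·1).
gcd(1, 47) = 1.

1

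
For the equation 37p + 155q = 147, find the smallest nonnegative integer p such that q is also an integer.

gcd(155, 37) = 1  (155 = 4*37 + 7, 37 = 5*7 + 2, 7 = 3*2 + 1, 2 = 2*1).
1 divides 147, so solutions exist.
Back-substituting, 37*(-67) + 155*(16) = 1.
Scale by 147/1 = 147: (p₀, q₀) = (-9849, 2352).
General solution: p = -9849 + 155t, q = 2352 - 37t for integer t.
p ≥ 0: smallest is -9849 mod 155 = 71 (at t = 64), with q = -16.

71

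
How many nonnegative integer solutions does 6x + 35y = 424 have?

gcd(35, 6) = 1.
By Bézout, 6×(6) + 35×(-1) = 1.
One solution: (24, 8).
General: x = 24 + 35t, y = 8 - 6t.
x ≥ 0 ⇒ t ≥ 0; y ≥ 0 ⇒ t ≤ 1. So t ∈ [0, 1]: 2 solutions.

2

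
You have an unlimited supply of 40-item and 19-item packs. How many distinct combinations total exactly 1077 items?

Need nonnegative integers with 40j + 19k = 1077.
gcd(40, 19) = 1, and 40·(-9) + 19·(19) = 1.
So (j₀, k₀) = (-9693, 20463); general j = -9693 + 19t, k = 20463 - 40t.
j ≥ 0 ⇒ t ≥ 511; k ≥ 0 ⇒ t ≤ 511. That's 1 value of t.

1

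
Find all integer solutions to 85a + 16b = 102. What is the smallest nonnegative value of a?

gcd(85, 16) = 1  (85 = 5*16 + 5, 16 = 3*5 + 1, 5 = 5*1).
1 divides 102, so solutions exist.
Back-substituting, 85*(-3) + 16*(16) = 1.
Scale by 102/1 = 102: (a₀, b₀) = (-306, 1632).
General solution: a = -306 + 16t, b = 1632 - 85t for integer t.
a ≥ 0: smallest is -306 mod 16 = 14 (at t = 20), with b = -68.

14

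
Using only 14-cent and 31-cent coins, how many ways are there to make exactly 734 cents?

Need nonnegative integers with 14j + 31k = 734.
gcd(14, 31) = 1, and 14·(-11) + 31·(5) = 1.
So (j₀, k₀) = (-8074, 3670); general j = -8074 + 31t, k = 3670 - 14t.
j ≥ 0 ⇒ t ≥ 261; k ≥ 0 ⇒ t ≤ 262. That's 2 values of t.

2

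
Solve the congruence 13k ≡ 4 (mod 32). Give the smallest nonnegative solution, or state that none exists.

gcd(32, 13) = 1  (32 = 2×13 + 6, 13 = 2×6 + 1, 6 = 6×1).
1 divides 4, so solutions exist.
Back-substituting, 13×(5) + 32×(-2) = 1.
So 13×(5) ≡ 1 (mod 32); multiply by 4: k ≡ 20 (mod 32).
Smallest nonnegative: k = 20 mod 32 = 20.

20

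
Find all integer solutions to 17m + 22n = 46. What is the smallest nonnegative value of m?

gcd(22, 17) = 1.
1 divides 46, so solutions exist.
By Bézout, 17×(-9) + 22×(7) = 1.
Scale by 46/1 = 46: (m₀, n₀) = (-414, 322).
General solution: m = -414 + 22t, n = 322 - 17t for integer t.
m ≥ 0: smallest is -414 mod 22 = 4 (at t = 19), with n = -1.

4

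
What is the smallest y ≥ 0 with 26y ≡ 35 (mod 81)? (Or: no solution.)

73

gcd(81, 26):
  81 = 3·26 + 3
  26 = 8·3 + 2
  3 = 1·2 + 1
  2 = 2·1
so gcd(81, 26) = 1.
1 divides 35, so solutions exist.
Back-substitute for Bézout coefficients:
  1 = 3 - 1·2
  ... = 26·(-28) + 81·(9)
So 26·(-28) ≡ 1 (mod 81); multiply by 35: y ≡ -980 (mod 81).
Smallest nonnegative: y = -980 mod 81 = 73.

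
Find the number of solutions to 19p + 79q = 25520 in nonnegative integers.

gcd(79, 19):
  79 = 4×19 + 3
  19 = 6×3 + 1
  3 = 3×1
so gcd(79, 19) = 1.
Back-substitute for Bézout coefficients:
  1 = 19 - 6×3
  ... = 19×(25) + 79×(-6)
Scale by 25520: one solution is (638000, -153120). Reduce p mod 79: (75, 305).
General: p = 75 + 79t, q = 305 - 19t.
p ≥ 0 ⇒ t ≥ 0; q ≥ 0 ⇒ t ≤ 16. So t ∈ [0, 16]: 17 solutions.

17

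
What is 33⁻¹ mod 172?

gcd(172, 33) = 1.
By Bézout, 33·(73) + 172·(-14) = 1.
So 33·73 ≡ 1 (mod 172), and 73 mod 172 = 73.

73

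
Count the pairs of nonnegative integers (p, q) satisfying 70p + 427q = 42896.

gcd(427, 70):
  427 = 6×70 + 7
  70 = 10×7
so gcd(427, 70) = 7.
Back-substitute for Bézout coefficients:
  7 = 427 - 6×70
  ... = 70×(-6) + 427×(1)
Scale by 6128: one solution is (-36768, 6128). Reduce p mod 61: (15, 98).
General: p = 15 + 61t, q = 98 - 10t.
p ≥ 0 ⇒ t ≥ 0; q ≥ 0 ⇒ t ≤ 9. So t ∈ [0, 9]: 10 solutions.

10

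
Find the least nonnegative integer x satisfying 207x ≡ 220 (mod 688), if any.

gcd(688, 207) = 1.
1 divides 220, so solutions exist.
By Bézout, 207*(-113) + 688*(34) = 1.
So 207*(-113) ≡ 1 (mod 688); multiply by 220: x ≡ -24860 (mod 688).
Smallest nonnegative: x = -24860 mod 688 = 596.

596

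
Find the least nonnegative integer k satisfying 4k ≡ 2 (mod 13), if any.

7

gcd(13, 4) = 1.
1 divides 2, so solutions exist.
By Bézout, 4·(-3) + 13·(1) = 1.
So 4·(-3) ≡ 1 (mod 13); multiply by 2: k ≡ -6 (mod 13).
Smallest nonnegative: k = -6 mod 13 = 7.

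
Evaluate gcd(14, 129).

gcd(129, 14):
  129 = 9·14 + 3
  14 = 4·3 + 2
  3 = 1·2 + 1
  2 = 2·1
so gcd(129, 14) = 1.

1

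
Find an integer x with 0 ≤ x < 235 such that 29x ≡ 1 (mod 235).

154

gcd(235, 29) = 1.
By Bézout, 29×(-81) + 235×(10) = 1.
So 29×-81 ≡ 1 (mod 235), and -81 mod 235 = 154.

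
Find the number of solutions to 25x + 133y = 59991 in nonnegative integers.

gcd(133, 25) = 1  (133 = 5*25 + 8, 25 = 3*8 + 1, 8 = 8*1).
Back-substituting, 25*(16) + 133*(-3) = 1.
Scale by 59991: one solution is (959856, -179973). Reduce x mod 133: (128, 427).
General: x = 128 + 133t, y = 427 - 25t.
x ≥ 0 ⇒ t ≥ 0; y ≥ 0 ⇒ t ≤ 17. So t ∈ [0, 17]: 18 solutions.

18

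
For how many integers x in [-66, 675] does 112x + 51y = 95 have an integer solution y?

gcd(112, 51) = 1  (112 = 2*51 + 10, 51 = 5*10 + 1, 10 = 10*1).
Back-substituting, 112*(-5) + 51*(11) = 1.
Scale by 95: particular solution (-475, 1045); reduce x mod 51: (35, -75).
General solution: x = 35 + 51t, y = -75 - 112t for integer t.
-66 ≤ 35 + 51t ≤ 675 gives t ∈ [-1, 12], which is 14 values.

14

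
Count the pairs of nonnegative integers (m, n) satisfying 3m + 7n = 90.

gcd(7, 3):
  7 = 2·3 + 1
  3 = 3·1
so gcd(7, 3) = 1.
Back-substitute for Bézout coefficients:
  1 = 7 - 2·3
  ... = 3·(-2) + 7·(1)
Scale by 90: one solution is (-180, 90). Reduce m mod 7: (2, 12).
General: m = 2 + 7t, n = 12 - 3t.
m ≥ 0 ⇒ t ≥ 0; n ≥ 0 ⇒ t ≤ 4. So t ∈ [0, 4]: 5 solutions.

5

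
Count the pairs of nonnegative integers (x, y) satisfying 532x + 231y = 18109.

1

gcd(532, 231) = 7  (532 = 2*231 + 70, 231 = 3*70 + 21, 70 = 3*21 + 7, 21 = 3*7).
Back-substituting, 532*(10) + 231*(-23) = 7.
Scale by 2587: one solution is (25870, -59501). Reduce x mod 33: (31, 7).
General: x = 31 + 33t, y = 7 - 76t.
x ≥ 0 ⇒ t ≥ 0; y ≥ 0 ⇒ t ≤ 0. So t ∈ [0, 0]: 1 solution.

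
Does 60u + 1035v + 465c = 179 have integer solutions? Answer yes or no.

no

gcd(1035, 60):
  1035 = 17×60 + 15
  60 = 4×15
so gcd(1035, 60) = 15.
gcd(15, 465) = 15.
15 does not divide 179 (remainder 14), so no integer solutions.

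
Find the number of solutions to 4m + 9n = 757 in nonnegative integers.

21

gcd(9, 4) = 1  (9 = 2×4 + 1, 4 = 4×1).
Back-substituting, 4×(-2) + 9×(1) = 1.
Scale by 757: one solution is (-1514, 757). Reduce m mod 9: (7, 81).
General: m = 7 + 9t, n = 81 - 4t.
m ≥ 0 ⇒ t ≥ 0; n ≥ 0 ⇒ t ≤ 20. So t ∈ [0, 20]: 21 solutions.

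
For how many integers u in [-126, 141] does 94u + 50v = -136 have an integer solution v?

11

gcd(94, 50) = 2.
By Bézout, 94·(8) + 50·(-15) = 2.
Particular solution: (6, -14).
General solution: u = 6 + 25t, v = -14 - 47t for integer t.
-126 ≤ 6 + 25t ≤ 141 gives t ∈ [-5, 5], which is 11 values.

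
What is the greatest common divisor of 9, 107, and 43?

1

gcd(107, 9) = 1  (107 = 11×9 + 8, 9 = 1×8 + 1, 8 = 8×1).
gcd(1, 43) = 1.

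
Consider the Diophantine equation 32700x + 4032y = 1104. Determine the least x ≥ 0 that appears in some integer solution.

gcd(32700, 4032) = 12.
12 divides 1104, so solutions exist.
By Bézout, 32700×(109) + 4032×(-884) = 12.
Scale by 1104/12 = 92: (x₀, y₀) = (10028, -81328).
General solution: x = 10028 + 336t, y = -81328 - 2725t for integer t.
x ≥ 0: smallest is 10028 mod 336 = 284 (at t = -29), with y = -2303.

284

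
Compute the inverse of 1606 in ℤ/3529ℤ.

1681

gcd(3529, 1606):
  3529 = 2×1606 + 317
  1606 = 5×317 + 21
  317 = 15×21 + 2
  21 = 10×2 + 1
  2 = 2×1
so gcd(3529, 1606) = 1.
Back-substitute for Bézout coefficients:
  1 = 21 - 10×2
  ... = 1606×(1681) + 3529×(-765)
So 1606×1681 ≡ 1 (mod 3529), and 1681 mod 3529 = 1681.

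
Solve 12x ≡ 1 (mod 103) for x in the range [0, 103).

gcd(103, 12) = 1  (103 = 8·12 + 7, 12 = 1·7 + 5, 7 = 1·5 + 2, 5 = 2·2 + 1, 2 = 2·1).
Back-substituting, 12·(43) + 103·(-5) = 1.
So 12·43 ≡ 1 (mod 103), and 43 mod 103 = 43.

43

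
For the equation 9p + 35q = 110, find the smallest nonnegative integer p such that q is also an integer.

20

gcd(35, 9) = 1.
1 divides 110, so solutions exist.
By Bézout, 9*(4) + 35*(-1) = 1.
Scale by 110/1 = 110: (p₀, q₀) = (440, -110).
General solution: p = 440 + 35t, q = -110 - 9t for integer t.
p ≥ 0: smallest is 440 mod 35 = 20 (at t = -12), with q = -2.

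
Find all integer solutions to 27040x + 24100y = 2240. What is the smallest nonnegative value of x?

gcd(27040, 24100):
  27040 = 1·24100 + 2940
  24100 = 8·2940 + 580
  2940 = 5·580 + 40
  580 = 14·40 + 20
  40 = 2·20
so gcd(27040, 24100) = 20.
20 divides 2240, so solutions exist.
Back-substitute for Bézout coefficients:
  20 = 580 - 14·40
  ... = 27040·(-582) + 24100·(653)
Scale by 2240/20 = 112: (x₀, y₀) = (-65184, 73136).
General solution: x = -65184 + 1205t, y = 73136 - 1352t for integer t.
x ≥ 0: smallest is -65184 mod 1205 = 1091 (at t = 55), with y = -1224.

1091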